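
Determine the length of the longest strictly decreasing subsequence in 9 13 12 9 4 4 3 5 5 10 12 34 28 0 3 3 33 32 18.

6

One longest decreasing subsequence is 13, 12, 9, 4, 3, 0 (positions 2,3,4,5,7,14), of length 6; no longer one exists.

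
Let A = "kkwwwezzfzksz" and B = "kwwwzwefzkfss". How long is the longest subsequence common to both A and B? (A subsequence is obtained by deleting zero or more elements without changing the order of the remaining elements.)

Backtracking the LCS table gives one alignment: k (A1,B1) → w (A3,B3) → w (A4,B4) → w (A5,B6) → e (A6,B7) → f (A9,B8) → z (A10,B9) → k (A11,B10) → s (A12,B13).
So the longest common subsequence has length 9.

9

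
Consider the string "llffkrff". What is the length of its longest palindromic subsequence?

5

Using dp[i][j] = 2 + dp[i+1][j−1] if the ends match, else max(dp[i+1][j], dp[i][j−1]):
dp[1][8] = 5. A witness is ffrff at positions 3,4,6,7,8.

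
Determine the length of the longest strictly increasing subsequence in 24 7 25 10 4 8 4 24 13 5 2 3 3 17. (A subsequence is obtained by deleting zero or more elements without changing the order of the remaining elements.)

Scanning left to right, the best length ending at each element is: 24→1, 7→1, 25→2, 10→2, 4→1, 8→2, 4→1, 24→3, 13→3, 5→2, 2→1, 3→2, 3→2, 17→4.
So the longest increasing subsequence has length 4, e.g. 7, 10, 13, 17.

4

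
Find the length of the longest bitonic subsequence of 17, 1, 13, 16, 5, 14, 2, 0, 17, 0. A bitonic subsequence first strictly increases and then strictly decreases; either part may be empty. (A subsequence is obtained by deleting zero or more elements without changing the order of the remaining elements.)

Let inc[i] be the LIS ending at i and dec[i] the longest strictly decreasing subsequence starting at i. inc = [1, 1, 2, 3, 2, 3, 2, 1, 4, 1], dec = [5, 2, 4, 4, 3, 3, 2, 1, 2, 1].
max_i inc[i]+dec[i]−1 = 6, with one witness 1, 13, 16, 14, 2, 0.

6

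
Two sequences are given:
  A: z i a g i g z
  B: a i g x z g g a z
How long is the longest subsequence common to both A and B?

4

A longest common subsequence is zggz (length 4); the LCS DP confirms no longer common subsequence exists.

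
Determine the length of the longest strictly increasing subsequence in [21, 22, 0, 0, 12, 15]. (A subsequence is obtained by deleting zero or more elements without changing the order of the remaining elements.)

One longest increasing subsequence is 0, 12, 15 (positions 3,5,6), of length 3; no longer one exists.

3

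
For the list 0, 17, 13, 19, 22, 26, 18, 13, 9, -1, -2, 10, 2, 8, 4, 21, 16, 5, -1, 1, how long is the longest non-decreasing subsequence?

Let dp[i] be the longest non-decreasing subsequence ending at position i. Then dp = [1, 2, 2, 3, 4, 5, 3, 3, 2, 1, 1, 3, 2, 3, 3, 4, 4, 4, 2, 3].
The maximum is 5; one witness is 0, 17, 19, 22, 26 at positions 1,2,4,5,6.

5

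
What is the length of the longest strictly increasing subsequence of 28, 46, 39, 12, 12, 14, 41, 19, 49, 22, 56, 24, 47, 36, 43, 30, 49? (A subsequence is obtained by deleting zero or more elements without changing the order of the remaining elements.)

8

Let dp[i] be the longest increasing subsequence ending at position i. Then dp = [1, 2, 2, 1, 1, 2, 3, 3, 4, 4, 5, 5, 6, 6, 7, 6, 8].
The maximum is 8; one witness is 12, 14, 19, 22, 24, 36, 43, 49 at positions 4,6,8,10,12,14,15,17.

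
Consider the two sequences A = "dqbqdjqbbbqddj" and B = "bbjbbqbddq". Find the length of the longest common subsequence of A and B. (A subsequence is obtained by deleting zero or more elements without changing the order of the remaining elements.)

7

Backtracking the LCS table gives one alignment: b (A3,B2) → j (A6,B3) → b (A8,B4) → b (A9,B5) → b (A10,B7) → d (A12,B8) → d (A13,B9).
So the longest common subsequence has length 7.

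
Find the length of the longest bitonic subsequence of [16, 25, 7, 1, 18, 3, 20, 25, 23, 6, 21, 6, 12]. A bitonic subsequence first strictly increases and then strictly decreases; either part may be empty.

7

Let inc[i] be the LIS ending at i and dec[i] the longest strictly decreasing subsequence starting at i. inc = [1, 2, 1, 1, 2, 2, 3, 4, 4, 3, 4, 3, 4], dec = [3, 4, 2, 1, 2, 1, 2, 4, 3, 1, 2, 1, 1].
max_i inc[i]+dec[i]−1 = 7, with one witness 16, 18, 20, 25, 23, 21, 12.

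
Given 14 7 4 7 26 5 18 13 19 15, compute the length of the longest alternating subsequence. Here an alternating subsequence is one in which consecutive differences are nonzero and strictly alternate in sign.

8

Track the best alternating length ending on an up-step vs a down-step at each position: up/down = 1/1, 1/2, 1/2, 3/2, 3/1, 3/4, 5/4, 5/6, 7/4, 7/8.
The maximum over both is 8; one such subsequence is 14, 4, 7, 5, 18, 13, 19, 15.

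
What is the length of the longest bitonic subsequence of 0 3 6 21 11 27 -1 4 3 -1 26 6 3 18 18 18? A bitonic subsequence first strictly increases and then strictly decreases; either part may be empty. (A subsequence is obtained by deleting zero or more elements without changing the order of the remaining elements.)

Let inc[i] be the LIS ending at i and dec[i] the longest strictly decreasing subsequence starting at i. inc = [1, 2, 3, 4, 4, 5, 1, 3, 2, 1, 5, 4, 2, 5, 5, 5], dec = [2, 2, 4, 5, 4, 4, 1, 3, 2, 1, 3, 2, 1, 1, 1, 1].
max_i inc[i]+dec[i]−1 = 8, with one witness 0, 3, 6, 21, 11, 4, 3, -1.

8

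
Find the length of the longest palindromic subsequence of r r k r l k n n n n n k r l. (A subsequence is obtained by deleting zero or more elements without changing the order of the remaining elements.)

One longest palindromic subsequence is lknnnnnkl (positions 5,6,7,8,9,10,11,12,14); it reads the same forward and backward, and the interval DP gives dp[1][14] = 9.

9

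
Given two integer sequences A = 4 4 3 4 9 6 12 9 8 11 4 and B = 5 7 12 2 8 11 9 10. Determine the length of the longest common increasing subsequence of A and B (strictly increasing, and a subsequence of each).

A longest common strictly increasing subsequence is 8, 11 (length 2); it appears in order in both A and B, and no longer such subsequence exists.

2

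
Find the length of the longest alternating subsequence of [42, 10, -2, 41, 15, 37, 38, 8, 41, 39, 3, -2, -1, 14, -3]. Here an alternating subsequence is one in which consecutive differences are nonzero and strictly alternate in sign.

10

Track the best alternating length ending on an up-step vs a down-step at each position: up/down = 1/1, 1/2, 1/2, 3/2, 3/4, 5/4, 5/4, 3/6, 7/2, 7/8, 3/8, 1/8, 9/8, 9/8, 1/10.
The maximum over both is 10; one such subsequence is 42, 10, 41, 15, 37, 8, 41, -2, -1, -3.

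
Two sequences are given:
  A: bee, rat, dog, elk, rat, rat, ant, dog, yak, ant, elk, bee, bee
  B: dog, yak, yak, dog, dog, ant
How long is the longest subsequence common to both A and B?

3

A longest common subsequence is dog, dog, ant (length 3); the LCS DP confirms no longer common subsequence exists.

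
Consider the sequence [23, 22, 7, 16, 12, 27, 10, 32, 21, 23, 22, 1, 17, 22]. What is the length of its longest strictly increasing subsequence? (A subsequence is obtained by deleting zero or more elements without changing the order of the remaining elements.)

4

Scanning left to right, the best length ending at each element is: 23→1, 22→1, 7→1, 16→2, 12→2, 27→3, 10→2, 32→4, 21→3, 23→4, 22→4, 1→1, 17→3, 22→4.
So the longest increasing subsequence has length 4, e.g. 7, 16, 27, 32.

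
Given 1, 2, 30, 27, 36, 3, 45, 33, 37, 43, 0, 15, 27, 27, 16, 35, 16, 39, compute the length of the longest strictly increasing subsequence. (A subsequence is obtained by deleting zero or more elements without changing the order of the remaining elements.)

7

Scanning left to right, the best length ending at each element is: 1→1, 2→2, 30→3, 27→3, 36→4, 3→3, 45→5, 33→4, 37→5, 43→6, 0→1, 15→4, 27→5, 27→5, 16→5, 35→6, 16→5, 39→7.
So the longest increasing subsequence has length 7, e.g. 1, 2, 3, 15, 27, 35, 39.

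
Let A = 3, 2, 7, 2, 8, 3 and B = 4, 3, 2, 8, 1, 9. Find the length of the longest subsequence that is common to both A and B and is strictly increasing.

For each value that appears in both, track the longest common increasing run ending there.
The best achievable length is 2; one witness is 3, 8 (A-positions 1,5, B-positions 2,4).

2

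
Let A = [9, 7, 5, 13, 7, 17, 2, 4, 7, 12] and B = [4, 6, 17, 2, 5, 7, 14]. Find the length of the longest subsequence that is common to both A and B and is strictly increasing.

2

A longest common strictly increasing subsequence is 5, 7 (length 2); it appears in order in both A and B, and no longer such subsequence exists.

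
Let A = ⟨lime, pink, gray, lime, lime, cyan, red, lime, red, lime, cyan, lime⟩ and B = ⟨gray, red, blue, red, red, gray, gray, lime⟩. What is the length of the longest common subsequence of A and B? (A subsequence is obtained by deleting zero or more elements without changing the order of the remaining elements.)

4

A longest common subsequence is gray, red, red, lime (length 4); the LCS DP confirms no longer common subsequence exists.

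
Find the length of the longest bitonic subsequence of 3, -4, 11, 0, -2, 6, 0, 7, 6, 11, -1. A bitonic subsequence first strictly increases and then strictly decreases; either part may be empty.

6

Let inc[i] be the LIS ending at i and dec[i] the longest strictly decreasing subsequence starting at i. inc = [1, 1, 2, 2, 2, 3, 3, 4, 4, 5, 3], dec = [3, 1, 4, 2, 1, 3, 2, 3, 2, 2, 1].
max_i inc[i]+dec[i]−1 = 6, with one witness -4, 0, 6, 7, 6, -1.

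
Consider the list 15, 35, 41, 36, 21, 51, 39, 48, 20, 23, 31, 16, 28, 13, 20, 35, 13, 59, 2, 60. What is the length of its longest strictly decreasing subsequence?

7

Let dp[i] be the longest decreasing subsequence ending at position i. Then dp = [1, 1, 1, 2, 3, 1, 2, 2, 4, 3, 3, 5, 4, 6, 5, 3, 6, 1, 7, 1].
The maximum is 7; one witness is 41, 36, 21, 20, 16, 13, 2 at positions 3,4,5,9,12,14,19.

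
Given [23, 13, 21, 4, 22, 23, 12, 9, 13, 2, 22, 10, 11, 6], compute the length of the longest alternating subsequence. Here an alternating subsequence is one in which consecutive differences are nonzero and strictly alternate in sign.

12

Track the best alternating length ending on an up-step vs a down-step at each position: up/down = 1/1, 1/2, 3/2, 1/4, 5/2, 5/1, 5/6, 5/6, 7/6, 1/8, 9/6, 9/10, 11/10, 9/12.
The maximum over both is 12; one such subsequence is 23, 13, 21, 4, 22, 12, 13, 2, 22, 10, 11, 6.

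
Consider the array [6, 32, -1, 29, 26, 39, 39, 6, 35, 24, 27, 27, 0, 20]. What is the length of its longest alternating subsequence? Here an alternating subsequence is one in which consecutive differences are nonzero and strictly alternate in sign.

A longest alternating subsequence is 6, 32, -1, 29, 26, 39, 6, 35, 24, 27, 0, 20 (positions 1,2,3,4,5,6,8,9,10,11,13,14); its 11 consecutive differences strictly alternate in sign, and length 12 is optimal.

12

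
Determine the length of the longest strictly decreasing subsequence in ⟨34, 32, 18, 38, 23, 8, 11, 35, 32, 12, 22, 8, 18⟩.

Scanning left to right, the best length ending at each element is: 34→1, 32→2, 18→3, 38→1, 23→3, 8→4, 11→4, 35→2, 32→3, 12→4, 22→4, 8→5, 18→5.
So the longest decreasing subsequence has length 5, e.g. 34, 32, 18, 11, 8.

5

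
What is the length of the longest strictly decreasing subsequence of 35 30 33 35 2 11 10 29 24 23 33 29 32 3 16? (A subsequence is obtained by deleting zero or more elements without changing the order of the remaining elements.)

6

Scanning left to right, the best length ending at each element is: 35→1, 30→2, 33→2, 35→1, 2→3, 11→3, 10→4, 29→3, 24→4, 23→5, 33→2, 29→3, 32→3, 3→6, 16→6.
So the longest decreasing subsequence has length 6, e.g. 35, 30, 29, 24, 23, 3.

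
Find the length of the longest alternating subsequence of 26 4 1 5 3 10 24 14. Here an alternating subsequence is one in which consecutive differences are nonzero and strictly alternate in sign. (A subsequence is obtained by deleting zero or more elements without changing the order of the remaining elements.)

6

Track the best alternating length ending on an up-step vs a down-step at each position: up/down = 1/1, 1/2, 1/2, 3/2, 3/4, 5/2, 5/2, 5/6.
The maximum over both is 6; one such subsequence is 26, 4, 5, 3, 24, 14.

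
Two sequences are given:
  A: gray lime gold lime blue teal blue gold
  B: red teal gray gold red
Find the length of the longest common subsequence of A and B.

2

A longest common subsequence is gray, gold (length 2); the LCS DP confirms no longer common subsequence exists.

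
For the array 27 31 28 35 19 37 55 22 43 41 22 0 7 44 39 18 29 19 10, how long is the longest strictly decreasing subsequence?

7

Let dp[i] be the longest decreasing subsequence ending at position i. Then dp = [1, 1, 2, 1, 3, 1, 1, 3, 2, 3, 4, 5, 5, 2, 4, 5, 5, 6, 7].
The maximum is 7; one witness is 55, 43, 41, 39, 29, 19, 10 at positions 7,9,10,15,17,18,19.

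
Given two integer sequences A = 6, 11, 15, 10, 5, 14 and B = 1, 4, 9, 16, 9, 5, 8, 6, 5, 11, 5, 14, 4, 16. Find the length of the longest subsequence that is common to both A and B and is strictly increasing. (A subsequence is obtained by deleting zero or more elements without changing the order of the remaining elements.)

For each value that appears in both, track the longest common increasing run ending there.
The best achievable length is 3; one witness is 6, 11, 14 (A-positions 1,2,6, B-positions 8,10,12).

3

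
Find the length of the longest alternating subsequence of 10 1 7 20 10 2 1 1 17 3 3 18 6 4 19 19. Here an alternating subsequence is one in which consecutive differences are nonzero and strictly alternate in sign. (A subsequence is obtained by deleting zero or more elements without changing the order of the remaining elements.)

A longest alternating subsequence is 10, 1, 20, 10, 17, 3, 18, 6, 19 (positions 1,2,4,5,9,10,12,13,15); its 8 consecutive differences strictly alternate in sign, and length 9 is optimal.

9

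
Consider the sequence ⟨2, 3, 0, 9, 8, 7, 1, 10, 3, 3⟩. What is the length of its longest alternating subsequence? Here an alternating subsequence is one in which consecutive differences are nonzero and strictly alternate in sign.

7

A longest alternating subsequence is 2, 3, 0, 9, 8, 10, 3 (positions 1,2,3,4,5,8,9); its 6 consecutive differences strictly alternate in sign, and length 7 is optimal.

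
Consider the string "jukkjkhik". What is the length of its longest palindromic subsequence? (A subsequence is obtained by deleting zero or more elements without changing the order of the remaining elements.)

5

Using dp[i][j] = 2 + dp[i+1][j−1] if the ends match, else max(dp[i+1][j], dp[i][j−1]):
dp[1][9] = 5. A witness is kkjkk at positions 3,4,5,6,9.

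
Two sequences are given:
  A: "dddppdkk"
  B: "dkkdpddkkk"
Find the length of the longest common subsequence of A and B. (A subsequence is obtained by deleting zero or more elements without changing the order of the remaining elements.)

Backtracking the LCS table gives one alignment: d (A1,B1) → d (A2,B4) → d (A3,B6) → d (A6,B7) → k (A7,B9) → k (A8,B10).
So the longest common subsequence has length 6.

6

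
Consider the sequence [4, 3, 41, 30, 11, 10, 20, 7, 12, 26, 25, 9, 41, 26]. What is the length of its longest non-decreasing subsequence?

Let dp[i] be the longest non-decreasing subsequence ending at position i. Then dp = [1, 1, 2, 2, 2, 2, 3, 2, 3, 4, 4, 3, 5, 5].
The maximum is 5; one witness is 4, 11, 20, 26, 41 at positions 1,5,7,10,13.

5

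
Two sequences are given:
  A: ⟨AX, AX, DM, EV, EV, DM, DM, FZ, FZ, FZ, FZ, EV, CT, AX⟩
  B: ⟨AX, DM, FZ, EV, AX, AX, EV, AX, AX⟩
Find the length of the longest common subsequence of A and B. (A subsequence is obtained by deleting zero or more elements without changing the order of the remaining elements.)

Backtracking the LCS table gives one alignment: AX (A2,B1) → DM (A3,B2) → EV (A4,B4) → EV (A5,B7) → AX (A14,B9).
So the longest common subsequence has length 5.

5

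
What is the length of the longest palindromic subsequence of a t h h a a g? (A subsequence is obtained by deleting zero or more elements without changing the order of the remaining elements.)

One longest palindromic subsequence is ahha (positions 1,3,4,6); it reads the same forward and backward, and the interval DP gives dp[1][7] = 4.

4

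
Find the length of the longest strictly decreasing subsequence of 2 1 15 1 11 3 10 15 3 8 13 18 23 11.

4

Let dp[i] be the longest decreasing subsequence ending at position i. Then dp = [1, 2, 1, 2, 2, 3, 3, 1, 4, 4, 2, 1, 1, 3].
The maximum is 4; one witness is 15, 11, 10, 3 at positions 3,5,7,9.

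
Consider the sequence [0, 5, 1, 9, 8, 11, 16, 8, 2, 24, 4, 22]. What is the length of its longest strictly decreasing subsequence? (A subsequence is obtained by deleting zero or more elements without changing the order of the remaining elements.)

Scanning left to right, the best length ending at each element is: 0→1, 5→1, 1→2, 9→1, 8→2, 11→1, 16→1, 8→2, 2→3, 24→1, 4→3, 22→2.
So the longest decreasing subsequence has length 3, e.g. 9, 8, 2.

3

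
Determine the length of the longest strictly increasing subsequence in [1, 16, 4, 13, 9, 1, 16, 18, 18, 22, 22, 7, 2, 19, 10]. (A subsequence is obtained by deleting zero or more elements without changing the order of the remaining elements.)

Scanning left to right, the best length ending at each element is: 1→1, 16→2, 4→2, 13→3, 9→3, 1→1, 16→4, 18→5, 18→5, 22→6, 22→6, 7→3, 2→2, 19→6, 10→4.
So the longest increasing subsequence has length 6, e.g. 1, 4, 13, 16, 18, 22.

6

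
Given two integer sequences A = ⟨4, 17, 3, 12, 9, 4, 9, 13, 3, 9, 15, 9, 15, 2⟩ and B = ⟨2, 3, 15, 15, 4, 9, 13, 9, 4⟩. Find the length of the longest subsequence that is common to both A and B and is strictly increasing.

For each value that appears in both, track the longest common increasing run ending there.
The best achievable length is 4; one witness is 3, 4, 9, 13 (A-positions 3,6,7,8, B-positions 2,5,6,7).

4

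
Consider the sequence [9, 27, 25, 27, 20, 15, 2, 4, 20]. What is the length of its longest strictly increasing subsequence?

Let dp[i] be the longest increasing subsequence ending at position i. Then dp = [1, 2, 2, 3, 2, 2, 1, 2, 3].
The maximum is 3; one witness is 9, 25, 27 at positions 1,3,4.

3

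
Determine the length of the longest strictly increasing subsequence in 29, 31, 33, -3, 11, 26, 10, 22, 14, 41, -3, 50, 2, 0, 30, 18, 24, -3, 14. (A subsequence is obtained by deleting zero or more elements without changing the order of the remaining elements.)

Scanning left to right, the best length ending at each element is: 29→1, 31→2, 33→3, -3→1, 11→2, 26→3, 10→2, 22→3, 14→3, 41→4, -3→1, 50→5, 2→2, 0→2, 30→4, 18→4, 24→5, -3→1, 14→3.
So the longest increasing subsequence has length 5, e.g. 29, 31, 33, 41, 50.

5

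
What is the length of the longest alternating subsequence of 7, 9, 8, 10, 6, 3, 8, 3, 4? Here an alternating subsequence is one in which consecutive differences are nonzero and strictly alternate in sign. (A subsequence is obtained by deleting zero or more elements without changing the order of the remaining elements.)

A longest alternating subsequence is 7, 9, 8, 10, 6, 8, 3, 4 (positions 1,2,3,4,5,7,8,9); its 7 consecutive differences strictly alternate in sign, and length 8 is optimal.

8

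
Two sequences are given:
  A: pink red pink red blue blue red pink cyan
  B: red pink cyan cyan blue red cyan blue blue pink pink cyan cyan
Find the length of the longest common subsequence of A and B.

Backtracking the LCS table gives one alignment: red (A2,B1) → pink (A3,B2) → red (A4,B6) → blue (A5,B8) → blue (A6,B9) → pink (A8,B11) → cyan (A9,B13).
So the longest common subsequence has length 7.

7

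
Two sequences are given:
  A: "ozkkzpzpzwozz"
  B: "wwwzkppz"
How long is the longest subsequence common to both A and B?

5

Backtracking the LCS table gives one alignment: z (A2,B4) → k (A4,B5) → p (A6,B6) → p (A8,B7) → z (A13,B8).
So the longest common subsequence has length 5.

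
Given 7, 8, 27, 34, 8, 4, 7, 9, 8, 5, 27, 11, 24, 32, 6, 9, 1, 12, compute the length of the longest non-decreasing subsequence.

Scanning left to right, the best length ending at each element is: 7→1, 8→2, 27→3, 34→4, 8→3, 4→1, 7→2, 9→4, 8→4, 5→2, 27→5, 11→5, 24→6, 32→7, 6→3, 9→5, 1→1, 12→6.
So the longest non-decreasing subsequence has length 7, e.g. 7, 8, 8, 9, 11, 24, 32.

7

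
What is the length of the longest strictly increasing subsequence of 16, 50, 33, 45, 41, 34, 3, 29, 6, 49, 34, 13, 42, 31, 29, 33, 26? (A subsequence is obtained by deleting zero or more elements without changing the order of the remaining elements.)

One longest increasing subsequence is 3, 6, 13, 31, 33 (positions 7,9,12,14,16), of length 5; no longer one exists.

5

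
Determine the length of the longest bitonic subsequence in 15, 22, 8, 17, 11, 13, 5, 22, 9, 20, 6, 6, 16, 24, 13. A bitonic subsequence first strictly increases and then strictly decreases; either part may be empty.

Let inc[i] be the LIS ending at i and dec[i] the longest strictly decreasing subsequence starting at i. inc = [1, 2, 1, 2, 2, 3, 1, 4, 2, 4, 2, 2, 4, 5, 3], dec = [4, 5, 2, 4, 3, 3, 1, 4, 2, 3, 1, 1, 2, 2, 1].
max_i inc[i]+dec[i]−1 = 7, with one witness 8, 11, 13, 22, 20, 16, 13.

7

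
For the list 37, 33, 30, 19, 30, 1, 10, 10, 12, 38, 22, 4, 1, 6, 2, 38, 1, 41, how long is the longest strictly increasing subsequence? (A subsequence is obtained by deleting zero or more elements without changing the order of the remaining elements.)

6

One longest increasing subsequence is 1, 10, 12, 22, 38, 41 (positions 6,7,9,11,16,18), of length 6; no longer one exists.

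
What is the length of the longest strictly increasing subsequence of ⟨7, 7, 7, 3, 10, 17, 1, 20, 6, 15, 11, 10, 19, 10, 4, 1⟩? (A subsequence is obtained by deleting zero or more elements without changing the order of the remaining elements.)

4

Scanning left to right, the best length ending at each element is: 7→1, 7→1, 7→1, 3→1, 10→2, 17→3, 1→1, 20→4, 6→2, 15→3, 11→3, 10→3, 19→4, 10→3, 4→2, 1→1.
So the longest increasing subsequence has length 4, e.g. 7, 10, 17, 20.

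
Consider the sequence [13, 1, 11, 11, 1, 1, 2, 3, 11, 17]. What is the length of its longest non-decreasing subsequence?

One longest non-decreasing subsequence is 1, 1, 1, 2, 3, 11, 17 (positions 2,5,6,7,8,9,10), of length 7; no longer one exists.

7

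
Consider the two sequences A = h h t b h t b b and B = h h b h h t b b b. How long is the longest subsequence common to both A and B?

A longest common subsequence is hhbhtbb (length 7); the LCS DP confirms no longer common subsequence exists.

7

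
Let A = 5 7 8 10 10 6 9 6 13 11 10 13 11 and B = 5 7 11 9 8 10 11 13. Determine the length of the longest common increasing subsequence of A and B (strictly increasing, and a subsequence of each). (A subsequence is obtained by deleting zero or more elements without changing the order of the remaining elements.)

6

For each value that appears in both, track the longest common increasing run ending there.
The best achievable length is 6; one witness is 5, 7, 8, 10, 11, 13 (A-positions 1,2,3,4,10,12, B-positions 1,2,5,6,7,8).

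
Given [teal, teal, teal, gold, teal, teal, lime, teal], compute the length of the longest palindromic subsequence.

Using dp[i][j] = 2 + dp[i+1][j−1] if the ends match, else max(dp[i+1][j], dp[i][j−1]):
dp[1][8] = 7. A witness is teal teal teal gold teal teal teal at positions 1,2,3,4,5,6,8.

7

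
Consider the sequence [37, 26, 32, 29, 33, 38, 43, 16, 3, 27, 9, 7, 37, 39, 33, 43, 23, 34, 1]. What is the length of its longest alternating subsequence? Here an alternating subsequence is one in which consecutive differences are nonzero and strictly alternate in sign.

14

A longest alternating subsequence is 37, 26, 32, 29, 33, 16, 27, 9, 37, 33, 43, 23, 34, 1 (positions 1,2,3,4,5,8,10,11,13,15,16,17,18,19); its 13 consecutive differences strictly alternate in sign, and length 14 is optimal.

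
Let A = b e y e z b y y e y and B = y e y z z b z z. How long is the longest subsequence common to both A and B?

A longest common subsequence is eyzb (length 4); the LCS DP confirms no longer common subsequence exists.

4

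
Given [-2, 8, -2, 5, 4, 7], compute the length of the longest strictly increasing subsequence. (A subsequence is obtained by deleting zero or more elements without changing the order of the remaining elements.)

3

Scanning left to right, the best length ending at each element is: -2→1, 8→2, -2→1, 5→2, 4→2, 7→3.
So the longest increasing subsequence has length 3, e.g. -2, 5, 7.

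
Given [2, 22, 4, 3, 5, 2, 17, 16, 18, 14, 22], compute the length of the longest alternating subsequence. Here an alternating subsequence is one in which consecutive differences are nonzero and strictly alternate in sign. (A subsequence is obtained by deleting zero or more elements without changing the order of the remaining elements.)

A longest alternating subsequence is 2, 22, 4, 5, 2, 17, 16, 18, 14, 22 (positions 1,2,3,5,6,7,8,9,10,11); its 9 consecutive differences strictly alternate in sign, and length 10 is optimal.

10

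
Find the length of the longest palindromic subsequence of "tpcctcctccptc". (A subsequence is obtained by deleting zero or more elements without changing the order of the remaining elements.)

12

One longest palindromic subsequence is tpcctcctccpt (positions 1,2,3,4,5,6,7,8,9,10,11,12); it reads the same forward and backward, and the interval DP gives dp[1][13] = 12.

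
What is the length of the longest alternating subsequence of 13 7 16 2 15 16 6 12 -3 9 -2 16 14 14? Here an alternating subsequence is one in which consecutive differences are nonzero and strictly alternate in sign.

12

Track the best alternating length ending on an up-step vs a down-step at each position: up/down = 1/1, 1/2, 3/1, 1/4, 5/4, 5/1, 5/6, 7/6, 1/8, 9/8, 9/10, 11/1, 11/12, 11/12.
The maximum over both is 12; one such subsequence is 13, 7, 16, 2, 15, 6, 12, -3, 9, -2, 16, 14.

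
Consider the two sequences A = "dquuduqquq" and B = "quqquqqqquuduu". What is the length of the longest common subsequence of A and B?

6

A longest common subsequence is quuduu (length 6); the LCS DP confirms no longer common subsequence exists.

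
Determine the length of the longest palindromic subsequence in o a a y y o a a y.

Using dp[i][j] = 2 + dp[i+1][j−1] if the ends match, else max(dp[i+1][j], dp[i][j−1]):
dp[1][9] = 6. A witness is aayyaa at positions 2,3,4,5,7,8.

6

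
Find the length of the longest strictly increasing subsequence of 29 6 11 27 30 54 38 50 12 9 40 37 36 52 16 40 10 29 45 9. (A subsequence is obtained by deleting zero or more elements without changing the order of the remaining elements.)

7

One longest increasing subsequence is 6, 11, 27, 30, 38, 50, 52 (positions 2,3,4,5,7,8,14), of length 7; no longer one exists.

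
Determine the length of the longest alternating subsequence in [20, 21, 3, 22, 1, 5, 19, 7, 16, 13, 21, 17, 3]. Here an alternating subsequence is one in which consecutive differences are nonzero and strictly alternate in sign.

11

A longest alternating subsequence is 20, 21, 3, 22, 1, 19, 7, 16, 13, 21, 17 (positions 1,2,3,4,5,7,8,9,10,11,12); its 10 consecutive differences strictly alternate in sign, and length 11 is optimal.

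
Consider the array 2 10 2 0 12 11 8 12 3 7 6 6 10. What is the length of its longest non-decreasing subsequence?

One longest non-decreasing subsequence is 2, 2, 3, 6, 6, 10 (positions 1,3,9,11,12,13), of length 6; no longer one exists.

6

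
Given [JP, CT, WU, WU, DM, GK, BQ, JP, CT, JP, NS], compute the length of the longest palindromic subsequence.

6

Using dp[i][j] = 2 + dp[i+1][j−1] if the ends match, else max(dp[i+1][j], dp[i][j−1]):
dp[1][11] = 6. A witness is JP CT WU WU CT JP at positions 1,2,3,4,9,10.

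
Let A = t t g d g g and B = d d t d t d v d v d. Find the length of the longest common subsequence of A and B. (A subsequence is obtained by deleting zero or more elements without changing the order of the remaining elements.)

A longest common subsequence is ttd (length 3); the LCS DP confirms no longer common subsequence exists.

3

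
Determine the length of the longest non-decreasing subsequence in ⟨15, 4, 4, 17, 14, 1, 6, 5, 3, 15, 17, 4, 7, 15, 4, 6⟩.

5

Let dp[i] be the longest non-decreasing subsequence ending at position i. Then dp = [1, 1, 2, 3, 3, 1, 3, 3, 2, 4, 5, 3, 4, 5, 4, 5].
The maximum is 5; one witness is 4, 4, 14, 15, 17 at positions 2,3,5,10,11.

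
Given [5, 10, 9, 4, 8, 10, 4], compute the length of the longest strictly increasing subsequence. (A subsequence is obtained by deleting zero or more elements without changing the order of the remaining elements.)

One longest increasing subsequence is 5, 9, 10 (positions 1,3,6), of length 3; no longer one exists.

3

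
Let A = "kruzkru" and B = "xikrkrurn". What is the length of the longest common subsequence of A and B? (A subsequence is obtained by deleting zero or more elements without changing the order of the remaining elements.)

Backtracking the LCS table gives one alignment: k (A1,B3) → r (A2,B4) → k (A5,B5) → r (A6,B6) → u (A7,B7).
So the longest common subsequence has length 5.

5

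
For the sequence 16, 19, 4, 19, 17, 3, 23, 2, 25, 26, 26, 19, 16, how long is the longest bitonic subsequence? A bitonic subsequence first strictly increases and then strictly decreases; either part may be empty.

Let inc[i] be the LIS ending at i and dec[i] the longest strictly decreasing subsequence starting at i. inc = [1, 2, 1, 2, 2, 1, 3, 1, 4, 5, 5, 3, 2], dec = [4, 4, 3, 4, 3, 2, 3, 1, 3, 3, 3, 2, 1].
max_i inc[i]+dec[i]−1 = 7, with one witness 16, 19, 23, 25, 26, 19, 16.

7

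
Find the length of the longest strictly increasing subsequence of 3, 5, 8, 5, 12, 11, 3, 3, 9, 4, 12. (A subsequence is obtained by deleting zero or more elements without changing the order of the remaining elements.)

One longest increasing subsequence is 3, 5, 8, 11, 12 (positions 1,2,3,6,11), of length 5; no longer one exists.

5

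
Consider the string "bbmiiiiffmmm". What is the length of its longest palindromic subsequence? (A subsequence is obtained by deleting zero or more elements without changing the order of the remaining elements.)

6

Using dp[i][j] = 2 + dp[i+1][j−1] if the ends match, else max(dp[i+1][j], dp[i][j−1]):
dp[1][12] = 6. A witness is miiiim at positions 3,4,5,6,7,12.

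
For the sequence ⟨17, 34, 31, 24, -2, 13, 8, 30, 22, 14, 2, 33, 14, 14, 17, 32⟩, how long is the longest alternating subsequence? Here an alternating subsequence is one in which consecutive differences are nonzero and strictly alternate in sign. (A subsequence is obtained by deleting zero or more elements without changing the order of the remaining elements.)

10

A longest alternating subsequence is 17, 34, -2, 13, 8, 30, 22, 33, 14, 17 (positions 1,2,5,6,7,8,9,12,13,15); its 9 consecutive differences strictly alternate in sign, and length 10 is optimal.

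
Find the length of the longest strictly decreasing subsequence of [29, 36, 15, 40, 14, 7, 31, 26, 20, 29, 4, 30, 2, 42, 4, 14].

6

Let dp[i] be the longest decreasing subsequence ending at position i. Then dp = [1, 1, 2, 1, 3, 4, 2, 3, 4, 3, 5, 3, 6, 1, 5, 5].
The maximum is 6; one witness is 29, 15, 14, 7, 4, 2 at positions 1,3,5,6,11,13.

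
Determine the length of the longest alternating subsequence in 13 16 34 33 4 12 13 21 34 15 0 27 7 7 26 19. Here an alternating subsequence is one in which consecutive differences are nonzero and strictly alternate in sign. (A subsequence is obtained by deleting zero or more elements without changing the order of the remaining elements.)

A longest alternating subsequence is 13, 16, 4, 21, 15, 27, 7, 26, 19 (positions 1,2,5,8,10,12,13,15,16); its 8 consecutive differences strictly alternate in sign, and length 9 is optimal.

9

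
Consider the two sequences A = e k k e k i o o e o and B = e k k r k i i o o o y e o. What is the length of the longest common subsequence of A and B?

Backtracking the LCS table gives one alignment: e (A1,B1) → k (A2,B2) → k (A3,B3) → k (A5,B5) → i (A6,B7) → o (A7,B9) → o (A8,B10) → e (A9,B12) → o (A10,B13).
So the longest common subsequence has length 9.

9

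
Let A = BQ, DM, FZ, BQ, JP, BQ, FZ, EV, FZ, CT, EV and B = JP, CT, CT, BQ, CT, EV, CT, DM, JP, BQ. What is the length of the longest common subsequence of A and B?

A longest common subsequence is BQ, DM, JP, BQ (length 4); the LCS DP confirms no longer common subsequence exists.

4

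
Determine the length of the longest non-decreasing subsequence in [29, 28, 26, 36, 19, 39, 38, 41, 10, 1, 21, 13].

One longest non-decreasing subsequence is 29, 36, 39, 41 (positions 1,4,6,8), of length 4; no longer one exists.

4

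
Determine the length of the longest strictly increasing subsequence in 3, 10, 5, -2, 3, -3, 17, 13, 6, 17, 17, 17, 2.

Let dp[i] be the longest increasing subsequence ending at position i. Then dp = [1, 2, 2, 1, 2, 1, 3, 3, 3, 4, 4, 4, 2].
The maximum is 4; one witness is 3, 10, 13, 17 at positions 1,2,8,10.

4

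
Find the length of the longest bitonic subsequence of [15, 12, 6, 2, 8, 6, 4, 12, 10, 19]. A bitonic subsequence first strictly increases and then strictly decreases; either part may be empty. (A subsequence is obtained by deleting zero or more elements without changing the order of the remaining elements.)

5

Let inc[i] be the LIS ending at i and dec[i] the longest strictly decreasing subsequence starting at i. inc = [1, 1, 1, 1, 2, 2, 2, 3, 3, 4], dec = [5, 4, 2, 1, 3, 2, 1, 2, 1, 1].
max_i inc[i]+dec[i]−1 = 5, with one witness 15, 12, 8, 6, 4.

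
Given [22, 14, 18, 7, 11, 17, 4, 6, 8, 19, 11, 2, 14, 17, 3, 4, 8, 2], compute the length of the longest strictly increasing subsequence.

Scanning left to right, the best length ending at each element is: 22→1, 14→1, 18→2, 7→1, 11→2, 17→3, 4→1, 6→2, 8→3, 19→4, 11→4, 2→1, 14→5, 17→6, 3→2, 4→3, 8→4, 2→1.
So the longest increasing subsequence has length 6, e.g. 4, 6, 8, 11, 14, 17.

6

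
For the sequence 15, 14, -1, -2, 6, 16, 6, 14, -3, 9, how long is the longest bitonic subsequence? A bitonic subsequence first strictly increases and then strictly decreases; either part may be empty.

Let inc[i] be the LIS ending at i and dec[i] the longest strictly decreasing subsequence starting at i. inc = [1, 1, 1, 1, 2, 3, 2, 3, 1, 3], dec = [5, 4, 3, 2, 2, 3, 2, 2, 1, 1].
max_i inc[i]+dec[i]−1 = 5, with one witness 15, 14, -1, -2, -3.

5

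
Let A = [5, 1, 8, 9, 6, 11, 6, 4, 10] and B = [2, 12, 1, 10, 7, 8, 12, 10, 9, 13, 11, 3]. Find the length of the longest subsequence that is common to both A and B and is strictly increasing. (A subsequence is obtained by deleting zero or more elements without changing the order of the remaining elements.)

4

A longest common strictly increasing subsequence is 1, 8, 9, 11 (length 4); it appears in order in both A and B, and no longer such subsequence exists.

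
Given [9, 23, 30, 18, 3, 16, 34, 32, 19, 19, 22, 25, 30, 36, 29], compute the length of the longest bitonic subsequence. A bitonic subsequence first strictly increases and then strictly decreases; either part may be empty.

8

One longest bitonic subsequence is 9, 18, 19, 22, 25, 30, 36, 29 (positions 1,4,9,11,12,13,14,15): it rises to 36 then falls. Length 8 is optimal.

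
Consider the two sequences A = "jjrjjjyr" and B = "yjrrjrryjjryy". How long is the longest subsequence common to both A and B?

A longest common subsequence is jjrjjy (length 6); the LCS DP confirms no longer common subsequence exists.

6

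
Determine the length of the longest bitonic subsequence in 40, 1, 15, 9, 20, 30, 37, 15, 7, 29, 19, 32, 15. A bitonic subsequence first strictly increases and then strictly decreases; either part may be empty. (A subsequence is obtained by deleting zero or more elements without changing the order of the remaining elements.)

One longest bitonic subsequence is 1, 15, 20, 30, 37, 29, 19, 15 (positions 2,3,5,6,7,10,11,13): it rises to 37 then falls. Length 8 is optimal.

8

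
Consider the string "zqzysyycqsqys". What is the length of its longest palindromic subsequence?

7

One longest palindromic subsequence is syqsqys (positions 5,6,9,10,11,12,13); it reads the same forward and backward, and the interval DP gives dp[1][13] = 7.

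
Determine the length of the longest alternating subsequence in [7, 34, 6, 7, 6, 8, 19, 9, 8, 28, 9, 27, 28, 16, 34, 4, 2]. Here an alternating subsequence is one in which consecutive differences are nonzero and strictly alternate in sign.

13

Track the best alternating length ending on an up-step vs a down-step at each position: up/down = 1/1, 2/1, 1/3, 4/3, 1/5, 6/3, 6/3, 6/7, 6/7, 8/3, 8/9, 10/9, 10/3, 10/11, 12/1, 1/13, 1/13.
The maximum over both is 13; one such subsequence is 7, 34, 6, 7, 6, 19, 9, 28, 9, 27, 16, 34, 4.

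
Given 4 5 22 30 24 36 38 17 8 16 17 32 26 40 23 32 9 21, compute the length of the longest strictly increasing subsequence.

Let dp[i] be the longest increasing subsequence ending at position i. Then dp = [1, 2, 3, 4, 4, 5, 6, 3, 3, 4, 5, 6, 6, 7, 6, 7, 4, 6].
The maximum is 7; one witness is 4, 5, 22, 30, 36, 38, 40 at positions 1,2,3,4,6,7,14.

7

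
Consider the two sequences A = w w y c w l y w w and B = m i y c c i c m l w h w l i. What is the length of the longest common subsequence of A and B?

Backtracking the LCS table gives one alignment: y (A3,B3) → c (A4,B7) → l (A6,B9) → w (A8,B10) → w (A9,B12).
So the longest common subsequence has length 5.

5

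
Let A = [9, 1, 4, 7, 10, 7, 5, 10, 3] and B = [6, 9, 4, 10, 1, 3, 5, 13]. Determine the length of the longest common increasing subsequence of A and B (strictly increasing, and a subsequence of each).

2

For each value that appears in both, track the longest common increasing run ending there.
The best achievable length is 2; one witness is 9, 10 (A-positions 1,5, B-positions 2,4).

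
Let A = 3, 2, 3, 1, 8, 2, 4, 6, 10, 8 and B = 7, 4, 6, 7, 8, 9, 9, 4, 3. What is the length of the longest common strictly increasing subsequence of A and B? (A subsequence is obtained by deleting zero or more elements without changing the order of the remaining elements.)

3

A longest common strictly increasing subsequence is 4, 6, 8 (length 3); it appears in order in both A and B, and no longer such subsequence exists.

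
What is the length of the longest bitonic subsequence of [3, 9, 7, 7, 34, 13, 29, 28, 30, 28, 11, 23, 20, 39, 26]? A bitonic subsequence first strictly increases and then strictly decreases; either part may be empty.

Let inc[i] be the LIS ending at i and dec[i] the longest strictly decreasing subsequence starting at i. inc = [1, 2, 2, 2, 3, 3, 4, 4, 5, 4, 3, 4, 4, 6, 5], dec = [1, 2, 1, 1, 5, 2, 4, 3, 4, 3, 1, 2, 1, 2, 1].
max_i inc[i]+dec[i]−1 = 8, with one witness 3, 9, 13, 29, 30, 28, 23, 20.

8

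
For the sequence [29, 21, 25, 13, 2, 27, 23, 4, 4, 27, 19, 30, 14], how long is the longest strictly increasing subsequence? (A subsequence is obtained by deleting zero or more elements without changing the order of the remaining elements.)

4

Let dp[i] be the longest increasing subsequence ending at position i. Then dp = [1, 1, 2, 1, 1, 3, 2, 2, 2, 3, 3, 4, 3].
The maximum is 4; one witness is 21, 25, 27, 30 at positions 2,3,6,12.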